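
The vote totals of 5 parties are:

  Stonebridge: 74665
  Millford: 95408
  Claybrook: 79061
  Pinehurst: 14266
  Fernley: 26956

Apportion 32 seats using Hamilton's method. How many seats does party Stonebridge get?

8

Standard divisor: 290356 ÷ 32 ≈ 9073.625.
Standard quotas: Stonebridge 8.2288, Millford 10.5149, Claybrook 8.7133, Pinehurst 1.5722, Fernley 2.9708.
Lower quotas: Stonebridge 8, Millford 10, Claybrook 8, Pinehurst 1, Fernley 2 (sum 29, leaving 3 seats).
Remainders in descending order: Fernley 0.9708, Claybrook 0.7133, Pinehurst 0.5722, Millford 0.5149, Stonebridge 0.2288.
Largest remainders: Fernley, Claybrook, Pinehurst receive the extra seats.
Stonebridge receives 8.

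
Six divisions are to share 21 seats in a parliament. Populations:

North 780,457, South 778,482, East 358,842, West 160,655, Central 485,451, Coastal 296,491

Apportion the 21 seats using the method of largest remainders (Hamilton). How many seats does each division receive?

North=6, South=6, East=3, West=1, Central=3, Coastal=2

The standard divisor is 2860378/21 ≈ 136208.476.
Standard quotas: North 5.7299, South 5.7154, East 2.6345, West 1.1795, Central 3.5640, Coastal 2.1767.
Lower quotas: North 5, South 5, East 2, West 1, Central 3, Coastal 2 (sum 18, leaving 3 seats).
Remainders in descending order: North 0.7299, South 0.7154, East 0.6345, Central 0.5640, West 0.1795, Coastal 0.1767.
The surplus seats go to North, South, East.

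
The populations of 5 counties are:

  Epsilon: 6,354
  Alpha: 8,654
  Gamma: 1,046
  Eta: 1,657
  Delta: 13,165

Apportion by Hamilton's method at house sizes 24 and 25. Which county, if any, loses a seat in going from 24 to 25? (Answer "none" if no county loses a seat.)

At 24 seats: Epsilon 5, Alpha 7, Gamma 1, Eta 1, Delta 10.
At 25 seats: Epsilon 5, Alpha 7, Gamma 1, Eta 1, Delta 11.
No county's allocation decreased.

none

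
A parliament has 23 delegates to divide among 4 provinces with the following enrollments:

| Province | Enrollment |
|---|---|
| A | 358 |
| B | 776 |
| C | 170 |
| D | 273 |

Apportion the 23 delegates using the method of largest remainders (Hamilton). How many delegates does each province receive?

A=5, B=11, C=3, D=4

Standard divisor: 1577 ÷ 23 ≈ 68.565.
Standard quotas: A 5.221, B 11.318, C 2.479, D 3.982.
Lower quotas: A 5, B 11, C 2, D 3 (sum 21, leaving 2 seats).
Remainders in descending order: D 0.982, C 0.479, B 0.318, A 0.221.
The surplus seats go to D, C.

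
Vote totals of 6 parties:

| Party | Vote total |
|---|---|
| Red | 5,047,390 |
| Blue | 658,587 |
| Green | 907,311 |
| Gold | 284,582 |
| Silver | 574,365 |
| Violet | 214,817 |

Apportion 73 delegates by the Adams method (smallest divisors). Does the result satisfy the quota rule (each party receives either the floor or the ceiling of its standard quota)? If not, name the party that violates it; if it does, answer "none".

Standard quotas: Red 47.932, Blue 6.254, Green 8.616, Gold 2.703, Silver 5.454, Violet 2.040.
Adams allocation: Red 46, Blue 7, Green 9, Gold 3, Silver 6, Violet 2.
Red has quota 47.932 (lower 47, upper 48) but receives 46 — outside the quota interval.

Red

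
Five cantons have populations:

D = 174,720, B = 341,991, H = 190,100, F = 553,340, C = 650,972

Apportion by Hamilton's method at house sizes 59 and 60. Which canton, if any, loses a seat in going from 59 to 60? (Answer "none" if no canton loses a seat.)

At 59 seats: D 5, B 11, H 6, F 17, C 20.
At 60 seats: D 6, B 11, H 6, F 17, C 20.
No canton's allocation decreased.

none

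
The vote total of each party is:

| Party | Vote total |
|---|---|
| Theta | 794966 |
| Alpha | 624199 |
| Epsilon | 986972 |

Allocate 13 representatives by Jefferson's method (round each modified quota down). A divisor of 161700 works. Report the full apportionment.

With modified divisor 161700: modified quotas Theta 4.916, Alpha 3.860, Epsilon 6.104.
Rounding down: Theta 4, Alpha 3, Epsilon 6 (total 13).

Theta: 4, Alpha: 3, Epsilon: 6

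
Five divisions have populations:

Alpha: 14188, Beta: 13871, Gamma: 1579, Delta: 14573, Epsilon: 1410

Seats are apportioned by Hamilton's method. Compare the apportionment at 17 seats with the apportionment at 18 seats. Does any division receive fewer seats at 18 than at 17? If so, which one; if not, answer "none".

Epsilon

At 17 seats: Alpha 5, Beta 5, Gamma 1, Delta 5, Epsilon 1.
At 18 seats: Alpha 6, Beta 5, Gamma 1, Delta 6, Epsilon 0.
Epsilon drops from 1 to 0.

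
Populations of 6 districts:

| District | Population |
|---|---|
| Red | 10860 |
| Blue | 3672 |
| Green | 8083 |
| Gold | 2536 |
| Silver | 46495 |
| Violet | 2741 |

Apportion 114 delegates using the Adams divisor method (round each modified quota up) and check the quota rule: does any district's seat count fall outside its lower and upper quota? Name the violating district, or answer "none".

Standard quotas: Red 16.643, Blue 5.627, Green 12.387, Gold 3.886, Silver 71.255, Violet 4.201.
Adams allocation: Red 17, Blue 6, Green 12, Gold 4, Silver 70, Violet 5.
Silver has quota 71.255 (lower 71, upper 72) but receives 70 — outside the quota interval.

Silver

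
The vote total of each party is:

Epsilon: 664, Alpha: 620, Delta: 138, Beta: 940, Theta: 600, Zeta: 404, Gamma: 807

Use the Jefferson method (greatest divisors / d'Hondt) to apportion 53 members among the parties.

Standard divisor 4173/53 ≈ 78.736; standard quotas: Epsilon 8.433, Alpha 7.874, Delta 1.753, Beta 11.939, Theta 7.620, Zeta 5.131, Gamma 10.249.
Rounding down gives 8, 7, 1, 11, 7, 5, 10 = 49 seats, so the divisor must be adjusted.
With modified divisor 73.6: modified quotas Epsilon 9.022, Alpha 8.424, Delta 1.875, Beta 12.772, Theta 8.152, Zeta 5.489, Gamma 10.965.
Rounding down: Epsilon 9, Alpha 8, Delta 1, Beta 12, Theta 8, Zeta 5, Gamma 10 (total 53).

Epsilon=9, Alpha=8, Delta=1, Beta=12, Theta=8, Zeta=5, Gamma=10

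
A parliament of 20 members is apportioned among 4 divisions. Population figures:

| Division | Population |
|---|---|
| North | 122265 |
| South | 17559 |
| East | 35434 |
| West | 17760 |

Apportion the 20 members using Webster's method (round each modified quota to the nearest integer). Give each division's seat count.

Standard divisor 193018/20 ≈ 9650.9; standard quotas: North 12.669, South 1.819, East 3.672, West 1.840.
Rounding to the nearest integer gives 13, 2, 4, 2 = 21 seats, so the divisor must be adjusted.
With modified divisor 10000: modified quotas North 12.226, South 1.756, East 3.543, West 1.776.
Rounding to the nearest integer: North 12, South 2, East 4, West 2 (total 20).

North=12, South=2, East=4, West=2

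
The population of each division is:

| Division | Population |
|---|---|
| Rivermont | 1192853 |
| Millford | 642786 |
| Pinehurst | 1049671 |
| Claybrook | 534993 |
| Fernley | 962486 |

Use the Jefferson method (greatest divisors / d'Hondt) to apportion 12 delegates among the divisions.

Standard divisor 4382789/12 ≈ 365232.417; standard quotas: Rivermont 3.266, Millford 1.760, Pinehurst 2.874, Claybrook 1.465, Fernley 2.635.
Rounding down gives 3, 1, 2, 1, 2 = 9 seats, so the divisor must be adjusted.
With modified divisor 309500: modified quotas Rivermont 3.854, Millford 2.077, Pinehurst 3.392, Claybrook 1.729, Fernley 3.110.
Rounding down: Rivermont 3, Millford 2, Pinehurst 3, Claybrook 1, Fernley 3 (total 12).

Rivermont 3; Millford 2; Pinehurst 3; Claybrook 1; Fernley 3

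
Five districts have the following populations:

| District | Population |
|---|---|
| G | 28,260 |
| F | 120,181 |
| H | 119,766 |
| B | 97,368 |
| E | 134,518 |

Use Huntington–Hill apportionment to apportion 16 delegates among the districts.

With divisor 32326: modified quotas G 0.874, F 3.718, H 3.705, B 3.012, E 4.161.
Geometric-mean thresholds: G (min 1), F √(3·4)=3.464, H √(3·4)=3.464, B √(3·4)=3.464, E √(4·5)=4.472.
Each quota rounded against its threshold gives G 1, F 4, H 4, B 3, E 4 (total 16).

G 1, F 4, H 4, B 3, E 4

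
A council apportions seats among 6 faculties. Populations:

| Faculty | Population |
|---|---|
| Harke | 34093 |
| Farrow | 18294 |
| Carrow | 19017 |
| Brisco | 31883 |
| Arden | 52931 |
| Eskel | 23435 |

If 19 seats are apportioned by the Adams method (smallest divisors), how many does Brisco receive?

3

Standard divisor 179653/19 ≈ 9455.421; standard quotas: Harke 3.606, Farrow 1.935, Carrow 2.011, Brisco 3.372, Arden 5.598, Eskel 2.478.
Rounding up gives 4, 2, 3, 4, 6, 3 = 22 seats, so the divisor must be adjusted.
With modified divisor 11000: modified quotas Harke 3.099, Farrow 1.663, Carrow 1.729, Brisco 2.898, Arden 4.812, Eskel 2.130.
Rounding up: Harke 4, Farrow 2, Carrow 2, Brisco 3, Arden 5, Eskel 3 (total 19).
Brisco receives 3.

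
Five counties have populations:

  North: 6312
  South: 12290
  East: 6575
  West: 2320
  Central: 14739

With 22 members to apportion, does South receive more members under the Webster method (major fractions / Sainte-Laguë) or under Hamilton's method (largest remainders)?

Webster: North 3, South 7, East 3, West 1, Central 8.
Hamilton: North 3, South 6, East 4, West 1, Central 8.
South gets 7 under Webster and 6 under Hamilton.

Webster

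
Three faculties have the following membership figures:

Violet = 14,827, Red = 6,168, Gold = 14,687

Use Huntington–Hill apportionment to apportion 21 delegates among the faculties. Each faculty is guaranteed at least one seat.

With divisor 1739: modified quotas Violet 8.526, Red 3.547, Gold 8.446.
Geometric-mean thresholds: Violet √(8·9)=8.485, Red √(3·4)=3.464, Gold √(8·9)=8.485.
Each quota rounded against its threshold gives Violet 9, Red 4, Gold 8 (total 21).

Violet 9; Red 4; Gold 8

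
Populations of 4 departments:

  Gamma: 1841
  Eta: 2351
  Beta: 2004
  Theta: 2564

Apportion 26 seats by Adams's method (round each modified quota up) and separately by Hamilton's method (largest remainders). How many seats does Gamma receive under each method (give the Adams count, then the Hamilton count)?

6 and 5

Adams: Gamma 6, Eta 7, Beta 6, Theta 7.
Hamilton: Gamma 5, Eta 7, Beta 6, Theta 8.
Gamma gets 6 under Adams and 5 under Hamilton.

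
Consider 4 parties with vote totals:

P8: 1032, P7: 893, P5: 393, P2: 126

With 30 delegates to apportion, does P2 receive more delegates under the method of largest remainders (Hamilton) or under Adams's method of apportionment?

Adams

Hamilton: P8 13, P7 11, P5 5, P2 1.
Adams: P8 12, P7 11, P5 5, P2 2.
P2 gets 1 under Hamilton and 2 under Adams.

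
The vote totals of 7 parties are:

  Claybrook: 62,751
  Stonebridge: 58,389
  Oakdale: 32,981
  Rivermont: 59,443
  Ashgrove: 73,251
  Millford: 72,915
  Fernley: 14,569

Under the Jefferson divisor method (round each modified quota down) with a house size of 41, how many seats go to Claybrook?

7

Standard divisor 374299/41 ≈ 9129.244; standard quotas: Claybrook 6.874, Stonebridge 6.396, Oakdale 3.613, Rivermont 6.511, Ashgrove 8.024, Millford 7.987, Fernley 1.596.
Rounding down gives 6, 6, 3, 6, 8, 7, 1 = 37 seats, so the divisor must be adjusted.
With modified divisor 8300: modified quotas Claybrook 7.560, Stonebridge 7.035, Oakdale 3.974, Rivermont 7.162, Ashgrove 8.825, Millford 8.785, Fernley 1.755.
Rounding down: Claybrook 7, Stonebridge 7, Oakdale 3, Rivermont 7, Ashgrove 8, Millford 8, Fernley 1 (total 41).
Claybrook receives 7.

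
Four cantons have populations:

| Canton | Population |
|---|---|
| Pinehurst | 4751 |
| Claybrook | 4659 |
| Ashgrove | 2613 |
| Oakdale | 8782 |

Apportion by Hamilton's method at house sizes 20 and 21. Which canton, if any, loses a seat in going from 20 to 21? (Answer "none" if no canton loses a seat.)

At 20 seats: Pinehurst 5, Claybrook 4, Ashgrove 3, Oakdale 8.
At 21 seats: Pinehurst 5, Claybrook 5, Ashgrove 2, Oakdale 9.
Ashgrove drops from 3 to 2.

Ashgrove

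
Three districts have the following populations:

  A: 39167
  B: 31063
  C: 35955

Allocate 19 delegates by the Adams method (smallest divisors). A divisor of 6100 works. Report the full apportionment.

A 7, B 6, C 6

With modified divisor 6100: modified quotas A 6.421, B 5.092, C 5.894.
Rounding up: A 7, B 6, C 6 (total 19).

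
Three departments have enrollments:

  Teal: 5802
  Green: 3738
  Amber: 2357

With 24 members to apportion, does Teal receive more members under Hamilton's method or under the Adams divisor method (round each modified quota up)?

Hamilton: Teal 12, Green 7, Amber 5.
Adams: Teal 11, Green 8, Amber 5.
Teal gets 12 under Hamilton and 11 under Adams.

Hamilton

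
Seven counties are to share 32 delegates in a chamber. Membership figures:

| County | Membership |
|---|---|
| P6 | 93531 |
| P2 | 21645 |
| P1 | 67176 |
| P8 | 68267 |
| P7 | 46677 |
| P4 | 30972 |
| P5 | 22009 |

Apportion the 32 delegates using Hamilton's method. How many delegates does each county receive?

Total 350277; standard divisor 350277/32 ≈ 10946.156.
Standard quotas: P6 8.5446, P2 1.9774, P1 6.1369, P8 6.2366, P7 4.2642, P4 2.8295, P5 2.0107.
Lower quotas: P6 8, P2 1, P1 6, P8 6, P7 4, P4 2, P5 2 (sum 29, leaving 3 seats).
Remainders in descending order: P2 0.9774, P4 0.8295, P6 0.5446, P7 0.2642, P8 0.2366, P1 0.1369, P5 0.0107.
The surplus seats go to P2, P4, P6.

P6 9; P2 2; P1 6; P8 6; P7 4; P4 3; P5 2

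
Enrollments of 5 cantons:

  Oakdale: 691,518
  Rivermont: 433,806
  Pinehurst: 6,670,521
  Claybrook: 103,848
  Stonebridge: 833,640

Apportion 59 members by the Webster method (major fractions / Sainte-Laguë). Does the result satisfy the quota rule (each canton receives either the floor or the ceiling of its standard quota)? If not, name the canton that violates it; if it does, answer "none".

Standard quotas: Oakdale 4.672, Rivermont 2.931, Pinehurst 45.064, Claybrook 0.702, Stonebridge 5.632.
Webster allocation: Oakdale 5, Rivermont 3, Pinehurst 44, Claybrook 1, Stonebridge 6.
Pinehurst has quota 45.064 (lower 45, upper 46) but receives 44 — outside the quota interval.

Pinehurst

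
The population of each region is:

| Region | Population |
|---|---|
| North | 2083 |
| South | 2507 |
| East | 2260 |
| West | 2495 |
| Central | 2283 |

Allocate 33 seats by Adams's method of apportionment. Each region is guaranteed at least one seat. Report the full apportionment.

North 6, South 7, East 6, West 7, Central 7

Standard divisor 11628/33 ≈ 352.364; standard quotas: North 5.912, South 7.115, East 6.414, West 7.081, Central 6.479.
Rounding up gives 6, 8, 7, 8, 7 = 36 seats, so the divisor must be adjusted.
With modified divisor 379: modified quotas North 5.496, South 6.615, East 5.963, West 6.583, Central 6.024.
Rounding up: North 6, South 7, East 6, West 7, Central 7 (total 33).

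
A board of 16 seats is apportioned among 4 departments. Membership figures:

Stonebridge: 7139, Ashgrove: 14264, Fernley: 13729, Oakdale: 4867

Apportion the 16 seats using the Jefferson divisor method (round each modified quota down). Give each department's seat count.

Standard divisor 39999/16 ≈ 2499.938; standard quotas: Stonebridge 2.856, Ashgrove 5.706, Fernley 5.492, Oakdale 1.947.
Rounding down gives 2, 5, 5, 1 = 13 seats, so the divisor must be adjusted.
With modified divisor 2300: modified quotas Stonebridge 3.104, Ashgrove 6.202, Fernley 5.969, Oakdale 2.116.
Rounding down: Stonebridge 3, Ashgrove 6, Fernley 5, Oakdale 2 (total 16).

Stonebridge 3, Ashgrove 6, Fernley 5, Oakdale 2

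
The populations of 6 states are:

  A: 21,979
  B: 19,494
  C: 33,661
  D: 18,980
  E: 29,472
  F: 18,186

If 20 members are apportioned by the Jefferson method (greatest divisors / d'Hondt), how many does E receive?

Standard divisor 141772/20 ≈ 7088.6; standard quotas: A 3.101, B 2.750, C 4.749, D 2.678, E 4.158, F 2.566.
Rounding down gives 3, 2, 4, 2, 4, 2 = 17 seats, so the divisor must be adjusted.
With modified divisor 6200: modified quotas A 3.545, B 3.144, C 5.429, D 3.061, E 4.754, F 2.933.
Rounding down: A 3, B 3, C 5, D 3, E 4, F 2 (total 20).
E receives 4.

4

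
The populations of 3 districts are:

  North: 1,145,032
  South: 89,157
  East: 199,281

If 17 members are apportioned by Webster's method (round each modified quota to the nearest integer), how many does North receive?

14

Standard divisor 1433470/17 ≈ 84321.765; standard quotas: North 13.579, South 1.057, East 2.363.
Rounding to the nearest integer gives North 14, South 1, East 2 — total 17, matching the house size, so no adjustment is needed.
North receives 14.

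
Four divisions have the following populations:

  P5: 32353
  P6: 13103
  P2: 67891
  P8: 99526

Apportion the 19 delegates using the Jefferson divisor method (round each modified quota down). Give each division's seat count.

P5 3; P6 1; P2 6; P8 9

Standard divisor 212873/19 ≈ 11203.842; standard quotas: P5 2.888, P6 1.170, P2 6.060, P8 8.883.
Rounding down gives 2, 1, 6, 8 = 17 seats, so the divisor must be adjusted.
With modified divisor 10400: modified quotas P5 3.111, P6 1.260, P2 6.528, P8 9.570.
Rounding down: P5 3, P6 1, P2 6, P8 9 (total 19).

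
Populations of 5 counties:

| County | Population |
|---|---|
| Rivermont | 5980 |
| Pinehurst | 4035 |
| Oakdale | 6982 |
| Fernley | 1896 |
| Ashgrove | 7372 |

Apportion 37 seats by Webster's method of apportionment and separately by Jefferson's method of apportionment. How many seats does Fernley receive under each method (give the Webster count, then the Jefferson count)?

3 and 2

Webster: Rivermont 8, Pinehurst 6, Oakdale 10, Fernley 3, Ashgrove 10.
Jefferson: Rivermont 8, Pinehurst 6, Oakdale 10, Fernley 2, Ashgrove 11.
Fernley gets 3 under Webster and 2 under Jefferson.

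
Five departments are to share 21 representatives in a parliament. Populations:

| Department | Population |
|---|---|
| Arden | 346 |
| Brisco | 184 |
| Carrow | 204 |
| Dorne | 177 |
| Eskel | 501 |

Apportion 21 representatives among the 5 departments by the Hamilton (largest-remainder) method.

Arden 5, Brisco 3, Carrow 3, Dorne 3, Eskel 7

Standard divisor: 1412 ÷ 21 ≈ 67.238.
Standard quotas: Arden 5.146, Brisco 2.737, Carrow 3.034, Dorne 2.632, Eskel 7.451.
Lower quotas: Arden 5, Brisco 2, Carrow 3, Dorne 2, Eskel 7 (sum 19, leaving 2 seats).
Remainders in descending order: Brisco 0.737, Dorne 0.632, Eskel 0.451, Arden 0.146, Carrow 0.034.
Largest remainders: Brisco, Dorne receive the extra seats.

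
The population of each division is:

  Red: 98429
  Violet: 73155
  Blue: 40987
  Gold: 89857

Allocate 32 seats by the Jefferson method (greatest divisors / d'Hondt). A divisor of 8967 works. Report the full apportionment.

With modified divisor 8967: modified quotas Red 10.977, Violet 8.158, Blue 4.571, Gold 10.021.
Rounding down: Red 10, Violet 8, Blue 4, Gold 10 (total 32).

Red 10, Violet 8, Blue 4, Gold 10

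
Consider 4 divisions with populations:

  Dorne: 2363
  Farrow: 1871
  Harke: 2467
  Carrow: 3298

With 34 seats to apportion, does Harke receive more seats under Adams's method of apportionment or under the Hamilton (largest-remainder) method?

Adams: Dorne 8, Farrow 7, Harke 8, Carrow 11.
Hamilton: Dorne 8, Farrow 6, Harke 9, Carrow 11.
Harke gets 8 under Adams and 9 under Hamilton.

Hamilton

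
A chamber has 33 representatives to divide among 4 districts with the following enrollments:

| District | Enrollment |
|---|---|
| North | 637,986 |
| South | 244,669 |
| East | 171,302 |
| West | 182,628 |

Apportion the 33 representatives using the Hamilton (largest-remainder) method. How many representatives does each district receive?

The standard divisor is 1236585/33 ≈ 37472.273.
Standard quotas: North 17.0255, South 6.5293, East 4.5714, West 4.8737.
Lower quotas: North 17, South 6, East 4, West 4 (sum 31, leaving 2 seats).
Remainders in descending order: West 0.8737, East 0.5714, South 0.5293, North 0.0255.
Largest remainders: West, East receive the extra seats.

North=17, South=6, East=5, West=5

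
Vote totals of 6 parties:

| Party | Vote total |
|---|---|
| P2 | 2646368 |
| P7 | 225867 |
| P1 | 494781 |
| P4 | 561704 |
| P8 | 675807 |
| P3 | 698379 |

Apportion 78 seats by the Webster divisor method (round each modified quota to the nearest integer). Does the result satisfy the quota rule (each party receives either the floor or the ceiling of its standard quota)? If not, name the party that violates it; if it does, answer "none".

Standard quotas: P2 38.925, P7 3.322, P1 7.278, P4 8.262, P8 9.940, P3 10.272.
Webster allocation: P2 40, P7 3, P1 7, P4 8, P8 10, P3 10.
P2 has quota 38.925 (lower 38, upper 39) but receives 40 — outside the quota interval.

P2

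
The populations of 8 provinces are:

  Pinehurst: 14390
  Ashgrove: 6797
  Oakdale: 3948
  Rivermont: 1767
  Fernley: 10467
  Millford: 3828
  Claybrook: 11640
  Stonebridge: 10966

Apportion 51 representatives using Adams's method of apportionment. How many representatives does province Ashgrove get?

Standard divisor 63803/51 ≈ 1251.039; standard quotas: Pinehurst 11.502, Ashgrove 5.433, Oakdale 3.156, Rivermont 1.412, Fernley 8.367, Millford 3.060, Claybrook 9.304, Stonebridge 8.766.
Rounding up gives 12, 6, 4, 2, 9, 4, 10, 9 = 56 seats, so the divisor must be adjusted.
With modified divisor 1340: modified quotas Pinehurst 10.739, Ashgrove 5.072, Oakdale 2.946, Rivermont 1.319, Fernley 7.811, Millford 2.857, Claybrook 8.687, Stonebridge 8.184.
Rounding up: Pinehurst 11, Ashgrove 6, Oakdale 3, Rivermont 2, Fernley 8, Millford 3, Claybrook 9, Stonebridge 9 (total 51).
Ashgrove receives 6.

6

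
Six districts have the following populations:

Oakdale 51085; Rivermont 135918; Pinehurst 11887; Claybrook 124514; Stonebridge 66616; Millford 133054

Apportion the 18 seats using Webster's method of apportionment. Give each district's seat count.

Oakdale: 2; Rivermont: 5; Pinehurst: 0; Claybrook: 4; Stonebridge: 2; Millford: 5

Standard divisor 523074/18 ≈ 29059.667; standard quotas: Oakdale 1.758, Rivermont 4.677, Pinehurst 0.409, Claybrook 4.285, Stonebridge 2.292, Millford 4.579.
Rounding to the nearest integer gives Oakdale 2, Rivermont 5, Pinehurst 0, Claybrook 4, Stonebridge 2, Millford 5 — total 18, matching the house size, so no adjustment is needed.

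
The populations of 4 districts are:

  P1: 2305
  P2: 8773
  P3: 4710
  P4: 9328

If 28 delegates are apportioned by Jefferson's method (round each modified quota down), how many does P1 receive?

Standard divisor 25116/28 ≈ 897; standard quotas: P1 2.570, P2 9.780, P3 5.251, P4 10.399.
Rounding down gives 2, 9, 5, 10 = 26 seats, so the divisor must be adjusted.
With modified divisor 800: modified quotas P1 2.881, P2 10.966, P3 5.888, P4 11.660.
Rounding down: P1 2, P2 10, P3 5, P4 11 (total 28).
P1 receives 2.

2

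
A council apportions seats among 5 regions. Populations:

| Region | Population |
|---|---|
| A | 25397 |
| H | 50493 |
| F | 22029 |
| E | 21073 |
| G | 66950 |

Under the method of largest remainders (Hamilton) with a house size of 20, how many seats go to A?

The standard divisor is 185942/20 ≈ 9297.1.
Standard quotas: A 2.7317, H 5.4310, F 2.3694, E 2.2666, G 7.2012.
Lower quotas: A 2, H 5, F 2, E 2, G 7 (sum 18, leaving 2 seats).
Remainders in descending order: A 0.7317, H 0.4310, F 0.3694, E 0.2666, G 0.2012.
The surplus seats go to A, H.
A receives 3.

3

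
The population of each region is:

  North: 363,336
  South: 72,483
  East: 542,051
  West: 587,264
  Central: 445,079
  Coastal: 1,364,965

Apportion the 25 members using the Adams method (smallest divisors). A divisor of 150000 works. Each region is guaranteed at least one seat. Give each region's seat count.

With modified divisor 150000: modified quotas North 2.422, South 0.483, East 3.614, West 3.915, Central 2.967, Coastal 9.100.
Rounding up: North 3, South 1, East 4, West 4, Central 3, Coastal 10 (total 25).

North: 3; South: 1; East: 4; West: 4; Central: 3; Coastal: 10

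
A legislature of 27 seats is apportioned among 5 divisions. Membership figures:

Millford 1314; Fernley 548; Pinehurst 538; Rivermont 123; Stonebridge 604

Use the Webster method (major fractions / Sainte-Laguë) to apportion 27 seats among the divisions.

Millford=11, Fernley=5, Pinehurst=5, Rivermont=1, Stonebridge=5

Standard divisor 3127/27 ≈ 115.815; standard quotas: Millford 11.346, Fernley 4.732, Pinehurst 4.645, Rivermont 1.062, Stonebridge 5.215.
Rounding to the nearest integer gives Millford 11, Fernley 5, Pinehurst 5, Rivermont 1, Stonebridge 5 — total 27, matching the house size, so no adjustment is needed.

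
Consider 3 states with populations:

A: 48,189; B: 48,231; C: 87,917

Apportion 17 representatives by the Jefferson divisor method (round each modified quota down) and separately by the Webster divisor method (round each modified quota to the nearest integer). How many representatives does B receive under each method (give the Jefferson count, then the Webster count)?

Jefferson: A 4, B 4, C 9.
Webster: A 4, B 5, C 8.
B gets 4 under Jefferson and 5 under Webster.

4 and 5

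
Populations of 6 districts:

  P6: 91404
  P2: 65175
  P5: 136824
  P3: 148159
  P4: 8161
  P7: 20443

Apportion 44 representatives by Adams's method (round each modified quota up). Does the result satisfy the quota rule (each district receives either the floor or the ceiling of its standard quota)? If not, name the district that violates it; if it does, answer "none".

Standard quotas: P6 8.554, P2 6.099, P5 12.805, P3 13.865, P4 0.764, P7 1.913.
Adams allocation: P6 9, P2 6, P5 13, P3 13, P4 1, P7 2.
Every allocation lies between the lower and upper quota.

none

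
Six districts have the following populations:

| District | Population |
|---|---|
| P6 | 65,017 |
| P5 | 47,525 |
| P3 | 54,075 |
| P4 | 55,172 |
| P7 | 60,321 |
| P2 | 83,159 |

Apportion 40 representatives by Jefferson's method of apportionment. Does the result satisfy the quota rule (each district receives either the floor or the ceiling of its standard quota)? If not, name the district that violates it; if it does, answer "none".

none

Standard quotas: P6 7.120, P5 5.204, P3 5.922, P4 6.042, P7 6.606, P2 9.107.
Jefferson allocation: P6 7, P5 5, P3 6, P4 6, P7 7, P2 9.
Every allocation lies between the lower and upper quota.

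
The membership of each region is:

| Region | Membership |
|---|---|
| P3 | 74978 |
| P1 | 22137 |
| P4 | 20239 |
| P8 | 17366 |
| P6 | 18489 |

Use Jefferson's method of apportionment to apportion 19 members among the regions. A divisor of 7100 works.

With modified divisor 7100: modified quotas P3 10.560, P1 3.118, P4 2.851, P8 2.446, P6 2.604.
Rounding down: P3 10, P1 3, P4 2, P8 2, P6 2 (total 19).

P3 10, P1 3, P4 2, P8 2, P6 2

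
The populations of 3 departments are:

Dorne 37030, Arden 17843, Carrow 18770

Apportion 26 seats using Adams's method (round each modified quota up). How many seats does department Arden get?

Standard divisor 73643/26 ≈ 2832.423; standard quotas: Dorne 13.074, Arden 6.300, Carrow 6.627.
Rounding up gives 14, 7, 7 = 28 seats, so the divisor must be adjusted.
With modified divisor 3000: modified quotas Dorne 12.343, Arden 5.948, Carrow 6.257.
Rounding up: Dorne 13, Arden 6, Carrow 7 (total 26).
Arden receives 6.

6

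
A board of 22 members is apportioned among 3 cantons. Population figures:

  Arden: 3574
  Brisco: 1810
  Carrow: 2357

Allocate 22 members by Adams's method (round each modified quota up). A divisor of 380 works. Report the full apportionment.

With modified divisor 380: modified quotas Arden 9.405, Brisco 4.763, Carrow 6.203.
Rounding up: Arden 10, Brisco 5, Carrow 7 (total 22).

Arden 10, Brisco 5, Carrow 7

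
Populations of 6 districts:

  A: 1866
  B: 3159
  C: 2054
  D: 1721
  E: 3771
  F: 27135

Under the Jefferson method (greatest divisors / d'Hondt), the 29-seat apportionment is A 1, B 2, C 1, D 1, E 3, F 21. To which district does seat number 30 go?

F

Priority for the next seat is population ÷ (current seats + 1).
Priorities: A 933.000, B 1053.000, C 1027.000, D 860.500, E 942.750, F 1233.409.
Highest priority: F.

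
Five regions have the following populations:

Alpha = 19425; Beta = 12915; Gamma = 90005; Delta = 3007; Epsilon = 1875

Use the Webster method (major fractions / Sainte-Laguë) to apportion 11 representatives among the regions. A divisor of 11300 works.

Alpha 2, Beta 1, Gamma 8, Delta 0, Epsilon 0

With modified divisor 11300: modified quotas Alpha 1.719, Beta 1.143, Gamma 7.965, Delta 0.266, Epsilon 0.166.
Rounding to the nearest integer: Alpha 2, Beta 1, Gamma 8, Delta 0, Epsilon 0 (total 11).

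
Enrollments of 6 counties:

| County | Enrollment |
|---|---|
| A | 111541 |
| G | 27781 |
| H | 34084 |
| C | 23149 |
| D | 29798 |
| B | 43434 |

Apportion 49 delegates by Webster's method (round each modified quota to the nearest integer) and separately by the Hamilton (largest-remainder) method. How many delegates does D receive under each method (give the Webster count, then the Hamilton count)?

5 and 6

Webster: A 21, G 5, H 6, C 4, D 5, B 8.
Hamilton: A 20, G 5, H 6, C 4, D 6, B 8.
D gets 5 under Webster and 6 under Hamilton.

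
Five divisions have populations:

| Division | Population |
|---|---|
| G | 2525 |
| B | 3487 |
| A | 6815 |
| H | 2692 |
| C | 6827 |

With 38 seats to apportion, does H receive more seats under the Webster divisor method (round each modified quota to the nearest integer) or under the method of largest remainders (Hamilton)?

Webster: G 4, B 6, A 11, H 5, C 12.
Hamilton: G 4, B 6, A 12, H 4, C 12.
H gets 5 under Webster and 4 under Hamilton.

Webster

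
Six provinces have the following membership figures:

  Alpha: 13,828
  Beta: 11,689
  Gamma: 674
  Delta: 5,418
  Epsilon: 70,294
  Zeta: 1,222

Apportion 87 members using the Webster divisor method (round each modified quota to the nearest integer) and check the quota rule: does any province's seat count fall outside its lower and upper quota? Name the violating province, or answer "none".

Standard quotas: Alpha 11.666, Beta 9.861, Gamma 0.569, Delta 4.571, Epsilon 59.303, Zeta 1.031.
Webster allocation: Alpha 12, Beta 10, Gamma 1, Delta 5, Epsilon 58, Zeta 1.
Epsilon has quota 59.303 (lower 59, upper 60) but receives 58 — outside the quota interval.

Epsilon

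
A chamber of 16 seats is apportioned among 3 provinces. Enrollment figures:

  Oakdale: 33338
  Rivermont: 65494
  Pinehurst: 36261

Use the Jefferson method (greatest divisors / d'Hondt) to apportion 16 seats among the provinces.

Standard divisor 135093/16 ≈ 8443.312; standard quotas: Oakdale 3.948, Rivermont 7.757, Pinehurst 4.295.
Rounding down gives 3, 7, 4 = 14 seats, so the divisor must be adjusted.
With modified divisor 7700: modified quotas Oakdale 4.330, Rivermont 8.506, Pinehurst 4.709.
Rounding down: Oakdale 4, Rivermont 8, Pinehurst 4 (total 16).

Oakdale 4, Rivermont 8, Pinehurst 4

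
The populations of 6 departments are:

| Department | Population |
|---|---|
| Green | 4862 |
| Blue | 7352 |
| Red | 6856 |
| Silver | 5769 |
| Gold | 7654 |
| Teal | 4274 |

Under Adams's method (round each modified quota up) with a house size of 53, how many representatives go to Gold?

Standard divisor 36767/53 ≈ 693.717; standard quotas: Green 7.009, Blue 10.598, Red 9.883, Silver 8.316, Gold 11.033, Teal 6.161.
Rounding up gives 8, 11, 10, 9, 12, 7 = 57 seats, so the divisor must be adjusted.
With modified divisor 730: modified quotas Green 6.660, Blue 10.071, Red 9.392, Silver 7.903, Gold 10.485, Teal 5.855.
Rounding up: Green 7, Blue 11, Red 10, Silver 8, Gold 11, Teal 6 (total 53).
Gold receives 11.

11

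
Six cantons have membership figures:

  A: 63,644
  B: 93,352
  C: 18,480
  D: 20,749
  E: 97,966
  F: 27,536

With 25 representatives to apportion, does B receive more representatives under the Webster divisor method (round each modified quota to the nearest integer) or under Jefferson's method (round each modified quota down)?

Jefferson

Webster: A 5, B 7, C 1, D 2, E 8, F 2.
Jefferson: A 5, B 8, C 1, D 1, E 8, F 2.
B gets 7 under Webster and 8 under Jefferson.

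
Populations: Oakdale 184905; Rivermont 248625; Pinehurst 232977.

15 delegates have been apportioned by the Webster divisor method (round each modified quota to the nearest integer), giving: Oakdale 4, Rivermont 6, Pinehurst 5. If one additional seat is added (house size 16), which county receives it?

Pinehurst

Priority for the next seat is population ÷ (current seats + 0.5).
Priorities: Oakdale 41090.000, Rivermont 38250.000, Pinehurst 42359.455.
Highest priority: Pinehurst.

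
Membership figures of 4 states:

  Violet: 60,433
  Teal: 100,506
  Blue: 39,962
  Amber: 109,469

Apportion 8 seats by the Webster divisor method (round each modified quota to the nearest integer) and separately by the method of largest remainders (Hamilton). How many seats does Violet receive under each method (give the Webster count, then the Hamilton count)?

Webster: Violet 2, Teal 2, Blue 1, Amber 3.
Hamilton: Violet 1, Teal 3, Blue 1, Amber 3.
Violet gets 2 under Webster and 1 under Hamilton.

2 and 1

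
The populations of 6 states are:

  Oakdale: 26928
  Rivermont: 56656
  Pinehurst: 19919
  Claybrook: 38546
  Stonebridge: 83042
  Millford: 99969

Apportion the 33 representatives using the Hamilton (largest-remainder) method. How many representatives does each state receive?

Oakdale 3, Rivermont 6, Pinehurst 2, Claybrook 4, Stonebridge 8, Millford 10

Total 325060; standard divisor 325060/33 ≈ 9850.303.
Standard quotas: Oakdale 2.7337, Rivermont 5.7517, Pinehurst 2.0222, Claybrook 3.9132, Stonebridge 8.4304, Millford 10.1488.
Lower quotas: Oakdale 2, Rivermont 5, Pinehurst 2, Claybrook 3, Stonebridge 8, Millford 10 (sum 30, leaving 3 seats).
Remainders in descending order: Claybrook 0.9132, Rivermont 0.7517, Oakdale 0.7337, Stonebridge 0.4304, Millford 0.1488, Pinehurst 0.0222.
Largest remainders: Claybrook, Rivermont, Oakdale receive the extra seats.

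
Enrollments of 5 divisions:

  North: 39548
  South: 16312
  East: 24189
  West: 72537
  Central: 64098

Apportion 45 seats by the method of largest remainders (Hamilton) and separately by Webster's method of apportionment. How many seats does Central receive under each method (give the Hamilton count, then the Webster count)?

Hamilton: North 8, South 4, East 5, West 15, Central 13.
Webster: North 8, South 3, East 5, West 15, Central 14.
Central gets 13 under Hamilton and 14 under Webster.

13 and 14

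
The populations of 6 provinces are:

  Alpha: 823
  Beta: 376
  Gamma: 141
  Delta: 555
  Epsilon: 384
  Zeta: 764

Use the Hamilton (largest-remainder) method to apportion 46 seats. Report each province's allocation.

Alpha 12, Beta 6, Gamma 2, Delta 8, Epsilon 6, Zeta 12

Standard divisor: 3043 ÷ 46 ≈ 66.152.
Standard quotas: Alpha 12.441, Beta 5.684, Gamma 2.131, Delta 8.390, Epsilon 5.805, Zeta 11.549.
Lower quotas: Alpha 12, Beta 5, Gamma 2, Delta 8, Epsilon 5, Zeta 11 (sum 43, leaving 3 seats).
Remainders in descending order: Epsilon 0.805, Beta 0.684, Zeta 0.549, Alpha 0.441, Delta 0.390, Gamma 0.131.
Largest remainders: Epsilon, Beta, Zeta receive the extra seats.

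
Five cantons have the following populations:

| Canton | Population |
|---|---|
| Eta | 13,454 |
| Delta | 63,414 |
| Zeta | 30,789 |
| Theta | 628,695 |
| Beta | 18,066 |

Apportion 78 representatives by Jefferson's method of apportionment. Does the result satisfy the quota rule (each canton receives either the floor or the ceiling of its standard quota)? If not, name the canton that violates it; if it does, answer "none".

Theta

Standard quotas: Eta 1.391, Delta 6.556, Zeta 3.183, Theta 65.001, Beta 1.868.
Jefferson allocation: Eta 1, Delta 6, Zeta 3, Theta 67, Beta 1.
Theta has quota 65.001 (lower 65, upper 66) but receives 67 — outside the quota interval.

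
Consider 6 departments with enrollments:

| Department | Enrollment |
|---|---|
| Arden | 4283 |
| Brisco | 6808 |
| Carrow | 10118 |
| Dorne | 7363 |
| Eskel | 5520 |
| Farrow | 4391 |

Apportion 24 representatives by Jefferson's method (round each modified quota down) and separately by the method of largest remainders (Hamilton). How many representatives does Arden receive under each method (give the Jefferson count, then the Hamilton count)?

Jefferson: Arden 2, Brisco 4, Carrow 7, Dorne 5, Eskel 3, Farrow 3.
Hamilton: Arden 3, Brisco 4, Carrow 6, Dorne 5, Eskel 3, Farrow 3.
Arden gets 2 under Jefferson and 3 under Hamilton.

2 and 3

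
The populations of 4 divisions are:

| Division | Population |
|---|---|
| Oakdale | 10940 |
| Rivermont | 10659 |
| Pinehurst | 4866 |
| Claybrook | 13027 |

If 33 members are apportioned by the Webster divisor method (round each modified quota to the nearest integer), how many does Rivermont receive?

Standard divisor 39492/33 ≈ 1196.727; standard quotas: Oakdale 9.142, Rivermont 8.907, Pinehurst 4.066, Claybrook 10.886.
Rounding to the nearest integer gives Oakdale 9, Rivermont 9, Pinehurst 4, Claybrook 11 — total 33, matching the house size, so no adjustment is needed.
Rivermont receives 9.

9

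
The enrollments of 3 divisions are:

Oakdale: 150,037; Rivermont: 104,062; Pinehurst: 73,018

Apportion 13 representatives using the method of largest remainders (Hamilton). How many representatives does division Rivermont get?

4

Standard divisor: 327117 ÷ 13 ≈ 25162.846.
Standard quotas: Oakdale 5.9626, Rivermont 4.1355, Pinehurst 2.9018.
Lower quotas: Oakdale 5, Rivermont 4, Pinehurst 2 (sum 11, leaving 2 seats).
Remainders in descending order: Oakdale 0.9626, Pinehurst 0.9018, Rivermont 0.1355.
The surplus seats go to Oakdale, Pinehurst.
Rivermont receives 4.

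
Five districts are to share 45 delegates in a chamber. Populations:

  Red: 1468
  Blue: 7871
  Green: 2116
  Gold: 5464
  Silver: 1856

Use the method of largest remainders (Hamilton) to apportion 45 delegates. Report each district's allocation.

Red 4, Blue 19, Green 5, Gold 13, Silver 4

The standard divisor is 18775/45 ≈ 417.222.
Standard quotas: Red 3.5185, Blue 18.8652, Green 5.0716, Gold 13.0961, Silver 4.4485.
Lower quotas: Red 3, Blue 18, Green 5, Gold 13, Silver 4 (sum 43, leaving 2 seats).
Remainders in descending order: Blue 0.8652, Red 0.5185, Silver 0.4485, Gold 0.0961, Green 0.0716.
The surplus seats go to Blue, Red.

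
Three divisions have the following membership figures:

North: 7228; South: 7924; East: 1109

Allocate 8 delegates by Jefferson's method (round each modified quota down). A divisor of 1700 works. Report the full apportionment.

North 4, South 4, East 0

With modified divisor 1700: modified quotas North 4.252, South 4.661, East 0.652.
Rounding down: North 4, South 4, East 0 (total 8).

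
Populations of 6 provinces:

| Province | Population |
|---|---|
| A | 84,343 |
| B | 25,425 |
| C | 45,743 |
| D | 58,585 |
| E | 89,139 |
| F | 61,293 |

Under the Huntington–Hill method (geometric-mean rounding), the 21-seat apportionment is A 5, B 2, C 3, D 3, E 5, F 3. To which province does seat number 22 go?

F

Priority for the next seat is population ÷ (√(s·(s+1))).
Priorities: A 15398.855, B 10379.713, C 13204.867, D 16912.033, E 16274.480, F 17693.765.
Highest priority: F.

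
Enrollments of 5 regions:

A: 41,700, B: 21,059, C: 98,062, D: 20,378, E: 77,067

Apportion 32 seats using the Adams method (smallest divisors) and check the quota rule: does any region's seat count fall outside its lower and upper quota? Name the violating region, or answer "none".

none

Standard quotas: A 5.167, B 2.609, C 12.150, D 2.525, E 9.549.
Adams allocation: A 5, B 3, C 12, D 3, E 9.
Every allocation lies between the lower and upper quota.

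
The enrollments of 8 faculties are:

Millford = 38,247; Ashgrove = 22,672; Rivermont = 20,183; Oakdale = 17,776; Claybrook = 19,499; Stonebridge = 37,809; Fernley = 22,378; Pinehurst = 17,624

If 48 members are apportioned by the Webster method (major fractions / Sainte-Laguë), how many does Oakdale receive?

Standard divisor 196188/48 ≈ 4087.25; standard quotas: Millford 9.358, Ashgrove 5.547, Rivermont 4.938, Oakdale 4.349, Claybrook 4.771, Stonebridge 9.250, Fernley 5.475, Pinehurst 4.312.
Rounding to the nearest integer gives 9, 6, 5, 4, 5, 9, 5, 4 = 47 seats, so the divisor must be adjusted.
With modified divisor 4050: modified quotas Millford 9.444, Ashgrove 5.598, Rivermont 4.983, Oakdale 4.389, Claybrook 4.815, Stonebridge 9.336, Fernley 5.525, Pinehurst 4.352.
Rounding to the nearest integer: Millford 9, Ashgrove 6, Rivermont 5, Oakdale 4, Claybrook 5, Stonebridge 9, Fernley 6, Pinehurst 4 (total 48).
Oakdale receives 4.

4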